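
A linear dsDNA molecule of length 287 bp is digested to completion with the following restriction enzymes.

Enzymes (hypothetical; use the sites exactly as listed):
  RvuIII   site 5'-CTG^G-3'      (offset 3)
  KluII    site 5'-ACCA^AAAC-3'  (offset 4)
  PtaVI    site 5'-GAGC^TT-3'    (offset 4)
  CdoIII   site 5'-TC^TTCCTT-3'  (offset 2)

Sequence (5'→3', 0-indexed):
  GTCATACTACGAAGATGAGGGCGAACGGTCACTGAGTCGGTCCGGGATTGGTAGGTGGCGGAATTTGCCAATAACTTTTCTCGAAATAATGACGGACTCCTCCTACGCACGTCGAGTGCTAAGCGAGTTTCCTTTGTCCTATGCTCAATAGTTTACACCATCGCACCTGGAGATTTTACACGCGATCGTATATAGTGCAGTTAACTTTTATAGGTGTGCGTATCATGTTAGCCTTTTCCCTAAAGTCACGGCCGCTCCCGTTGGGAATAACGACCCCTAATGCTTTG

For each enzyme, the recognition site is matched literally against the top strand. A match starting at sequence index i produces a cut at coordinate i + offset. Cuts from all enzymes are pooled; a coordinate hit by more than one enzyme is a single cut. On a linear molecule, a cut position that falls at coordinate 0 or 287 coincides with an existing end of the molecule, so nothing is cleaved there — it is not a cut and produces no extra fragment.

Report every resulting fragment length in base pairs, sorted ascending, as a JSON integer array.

[118,169]

Site scan:
  RvuIII (CTGG, off=3): starts [166] → cuts [169]
  KluII (ACCAAAAC, off=4): no sites
  PtaVI (GAGCTT, off=4): no sites
  CdoIII (TCTTCCTT, off=2): no sites

Pooled cuts: [169]

Fragments:
  [0,169): 169 bp
  [169,287): 118 bp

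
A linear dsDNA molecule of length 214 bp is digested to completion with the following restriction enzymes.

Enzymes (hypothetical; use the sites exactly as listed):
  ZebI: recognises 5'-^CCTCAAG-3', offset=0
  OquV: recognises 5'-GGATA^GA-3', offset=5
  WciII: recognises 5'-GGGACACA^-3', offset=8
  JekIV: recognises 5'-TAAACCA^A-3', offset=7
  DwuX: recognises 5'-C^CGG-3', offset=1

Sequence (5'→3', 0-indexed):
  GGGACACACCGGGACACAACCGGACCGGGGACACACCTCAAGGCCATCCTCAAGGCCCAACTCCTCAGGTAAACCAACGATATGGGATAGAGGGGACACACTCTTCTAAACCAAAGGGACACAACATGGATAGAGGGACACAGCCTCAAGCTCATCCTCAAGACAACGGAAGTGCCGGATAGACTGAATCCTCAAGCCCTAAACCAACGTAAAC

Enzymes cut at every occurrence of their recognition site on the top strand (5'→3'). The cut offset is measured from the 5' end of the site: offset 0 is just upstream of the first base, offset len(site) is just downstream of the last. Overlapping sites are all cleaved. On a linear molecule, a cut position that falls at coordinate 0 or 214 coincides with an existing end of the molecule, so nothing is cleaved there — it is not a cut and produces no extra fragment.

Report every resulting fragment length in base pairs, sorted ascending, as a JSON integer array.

[1,1,2,5,6,8,8,8,9,9,10,10,10,11,12,12,13,13,17,20,29]

Site scan:
  ZebI CCTCAAG/0: at [35, 47, 143, 155, 189] ⇒ [35, 47, 143, 155, 189]
  OquV GGATAGA/5: at [84, 127, 176] ⇒ [89, 132, 181]
  WciII GGGACACA/8: at [0, 10, 27, 92, 115, 134] ⇒ [8, 18, 35, 100, 123, 142]
  JekIV TAAACCAA/7: at [69, 106, 199] ⇒ [76, 113, 206]
  DwuX CCGG/1: at [8, 19, 24, 174] ⇒ [9, 20, 25, 175]

All cut coordinates (distinct, sorted): [8, 9, 18, 20, 25, 35, 47, 76, 89, 100, 113, 123, 132, 142, 143, 155, 175, 181, 189, 206]

Fragments:
  [0,8): 8 bp
  [8,9): 1 bp
  [9,18): 9 bp
  [18,20): 2 bp
  [20,25): 5 bp
  [25,35): 10 bp
  [35,47): 12 bp
  [47,76): 29 bp
  [76,89): 13 bp
  [89,100): 11 bp
  [100,113): 13 bp
  [113,123): 10 bp
  [123,132): 9 bp
  [132,142): 10 bp
  [142,143): 1 bp
  [143,155): 12 bp
  [155,175): 20 bp
  [175,181): 6 bp
  [181,189): 8 bp
  [189,206): 17 bp
  [206,214): 8 bp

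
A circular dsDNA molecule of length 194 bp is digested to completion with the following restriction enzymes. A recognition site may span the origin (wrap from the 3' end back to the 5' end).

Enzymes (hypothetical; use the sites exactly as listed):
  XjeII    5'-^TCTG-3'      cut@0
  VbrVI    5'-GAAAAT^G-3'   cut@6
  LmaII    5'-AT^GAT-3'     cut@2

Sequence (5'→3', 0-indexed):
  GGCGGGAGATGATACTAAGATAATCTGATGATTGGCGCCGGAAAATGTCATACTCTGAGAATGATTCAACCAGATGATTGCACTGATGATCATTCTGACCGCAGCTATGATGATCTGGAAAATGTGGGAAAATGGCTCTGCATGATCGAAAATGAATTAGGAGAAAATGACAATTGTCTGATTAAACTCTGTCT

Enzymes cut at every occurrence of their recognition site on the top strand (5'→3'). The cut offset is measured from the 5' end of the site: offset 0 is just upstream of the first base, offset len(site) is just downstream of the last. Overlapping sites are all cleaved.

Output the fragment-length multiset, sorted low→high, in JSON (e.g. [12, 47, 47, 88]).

[2,3,3,4,6,6,7,7,8,9,10,10,10,11,12,13,13,13,15,15,17]

Scan for sites:
  XjeII TCTG/0: at [23, 53, 93, 113, 136, 176, 187, 191] ⇒ [23, 53, 93, 113, 136, 176, 187, 191]
  VbrVI GAAAATG/6: at [40, 117, 127, 147, 162] ⇒ [46, 123, 133, 153, 168]
  LmaII ATGAT/2: at [8, 27, 60, 73, 85, 106, 109, 141] ⇒ [10, 29, 62, 75, 87, 108, 111, 143]

All cut coordinates (distinct, sorted): [10, 23, 29, 46, 53, 62, 75, 87, 93, 108, 111, 113, 123, 133, 136, 143, 153, 168, 176, 187, 191]

Fragments:
  10→23: 13 bp
  23→29: 6 bp
  29→46: 17 bp
  46→53: 7 bp
  53→62: 9 bp
  62→75: 13 bp
  75→87: 12 bp
  87→93: 6 bp
  93→108: 15 bp
  108→111: 3 bp
  111→113: 2 bp
  113→123: 10 bp
  123→133: 10 bp
  133→136: 3 bp
  136→143: 7 bp
  143→153: 10 bp
  153→168: 15 bp
  168→176: 8 bp
  176→187: 11 bp
  187→191: 4 bp
  191→10 (wrap): 194-191+10 = 13 bp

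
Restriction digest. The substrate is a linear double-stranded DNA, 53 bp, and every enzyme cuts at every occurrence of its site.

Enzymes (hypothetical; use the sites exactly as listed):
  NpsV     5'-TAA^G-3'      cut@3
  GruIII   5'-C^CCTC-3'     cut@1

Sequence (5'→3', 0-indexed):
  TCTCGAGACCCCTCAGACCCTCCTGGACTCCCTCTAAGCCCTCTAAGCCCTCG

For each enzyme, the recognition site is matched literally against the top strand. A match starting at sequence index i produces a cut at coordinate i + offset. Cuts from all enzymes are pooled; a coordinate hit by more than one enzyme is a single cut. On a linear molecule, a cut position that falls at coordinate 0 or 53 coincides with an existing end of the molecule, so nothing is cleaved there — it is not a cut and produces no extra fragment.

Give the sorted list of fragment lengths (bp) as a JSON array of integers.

[2,2,5,7,7,8,10,12]

Scan for sites:
  NpsV (TAAG, off=3): starts [34, 43] → cuts [37, 46]
  GruIII (CCCTC, off=1): starts [9, 17, 29, 38, 47] → cuts [10, 18, 30, 39, 48]

All cut coordinates (distinct, sorted): [10, 18, 30, 37, 39, 46, 48]

Fragments:
  [0,10): 10 bp
  [10,18): 8 bp
  [18,30): 12 bp
  [30,37): 7 bp
  [37,39): 2 bp
  [39,46): 7 bp
  [46,48): 2 bp
  [48,53): 5 bp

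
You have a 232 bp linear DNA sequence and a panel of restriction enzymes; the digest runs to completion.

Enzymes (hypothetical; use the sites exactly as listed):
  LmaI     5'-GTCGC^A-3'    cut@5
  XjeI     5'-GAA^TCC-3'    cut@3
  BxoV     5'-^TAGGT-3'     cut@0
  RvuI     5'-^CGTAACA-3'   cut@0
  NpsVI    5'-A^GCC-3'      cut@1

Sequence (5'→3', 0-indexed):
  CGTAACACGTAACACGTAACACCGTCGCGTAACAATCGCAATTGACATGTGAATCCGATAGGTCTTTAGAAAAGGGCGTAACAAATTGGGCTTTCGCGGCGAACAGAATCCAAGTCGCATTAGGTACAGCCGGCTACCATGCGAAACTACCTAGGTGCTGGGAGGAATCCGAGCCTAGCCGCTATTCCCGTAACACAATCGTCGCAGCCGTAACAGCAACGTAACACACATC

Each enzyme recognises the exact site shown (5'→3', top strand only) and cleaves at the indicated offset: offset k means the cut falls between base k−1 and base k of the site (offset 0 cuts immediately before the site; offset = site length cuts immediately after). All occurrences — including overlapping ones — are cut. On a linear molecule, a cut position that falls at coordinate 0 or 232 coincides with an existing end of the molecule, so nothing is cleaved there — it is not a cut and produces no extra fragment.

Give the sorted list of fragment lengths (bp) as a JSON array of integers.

Per-enzyme occurrences:
  LmaI (GTCGCA, off=5): starts [113, 200] → cuts [118, 205]
  XjeI (GAATCC, off=3): starts [50, 105, 164] → cuts [53, 108, 167]
  BxoV (TAGGT, off=0): starts [58, 120, 151] → cuts [58, 120, 151]
  RvuI (CGTAACA, off=0): starts [0, 7, 14, 27, 76, 188, 208, 219] → cuts [7, 14, 27, 76, 188, 208, 219] (position 0 is a terminus of the linear molecule — no cut)
  NpsVI (AGCC, off=1): starts [127, 171, 176, 205] → cuts [128, 172, 177, 206]

All cut coordinates (distinct, sorted): [7, 14, 27, 53, 58, 76, 108, 118, 120, 128, 151, 167, 172, 177, 188, 205, 206, 208, 219]

Fragments:
  [0,7): 7 bp
  [7,14): 7 bp
  [14,27): 13 bp
  [27,53): 26 bp
  [53,58): 5 bp
  [58,76): 18 bp
  [76,108): 32 bp
  [108,118): 10 bp
  [118,120): 2 bp
  [120,128): 8 bp
  [128,151): 23 bp
  [151,167): 16 bp
  [167,172): 5 bp
  [172,177): 5 bp
  [177,188): 11 bp
  [188,205): 17 bp
  [205,206): 1 bp
  [206,208): 2 bp
  [208,219): 11 bp
  [219,232): 13 bp

[1,2,2,5,5,5,7,7,8,10,11,11,13,13,16,17,18,23,26,32]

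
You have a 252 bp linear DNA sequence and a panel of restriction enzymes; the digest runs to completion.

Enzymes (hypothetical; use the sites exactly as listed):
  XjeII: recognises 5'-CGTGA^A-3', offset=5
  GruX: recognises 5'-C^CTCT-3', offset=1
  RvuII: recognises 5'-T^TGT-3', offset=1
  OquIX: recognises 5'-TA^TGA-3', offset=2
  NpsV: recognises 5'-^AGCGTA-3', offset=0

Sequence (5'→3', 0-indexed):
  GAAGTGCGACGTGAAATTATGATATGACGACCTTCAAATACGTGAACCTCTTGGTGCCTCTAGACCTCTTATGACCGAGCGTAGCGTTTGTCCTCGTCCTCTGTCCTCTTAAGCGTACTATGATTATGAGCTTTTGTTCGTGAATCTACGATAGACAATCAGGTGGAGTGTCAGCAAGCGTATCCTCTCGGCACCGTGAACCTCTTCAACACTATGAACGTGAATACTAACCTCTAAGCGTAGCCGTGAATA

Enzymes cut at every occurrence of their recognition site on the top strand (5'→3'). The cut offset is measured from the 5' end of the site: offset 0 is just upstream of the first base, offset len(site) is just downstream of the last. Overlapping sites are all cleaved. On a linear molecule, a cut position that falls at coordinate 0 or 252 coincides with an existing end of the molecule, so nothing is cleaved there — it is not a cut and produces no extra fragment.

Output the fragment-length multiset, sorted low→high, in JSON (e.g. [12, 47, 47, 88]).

[2,2,3,5,5,5,6,6,6,6,7,8,8,8,8,9,9,9,10,10,11,13,13,14,15,21,33]

Scan for sites:
  XjeII CGTGAA/5: at [9, 40, 138, 194, 218, 244] ⇒ [14, 45, 143, 199, 223, 249]
  GruX CCTCT/1: at [46, 56, 64, 97, 104, 183, 200, 230] ⇒ [47, 57, 65, 98, 105, 184, 201, 231]
  RvuII TTGT/1: at [87, 133] ⇒ [88, 134]
  OquIX TATGA/2: at [17, 22, 69, 118, 124, 212] ⇒ [19, 24, 71, 120, 126, 214]
  NpsV AGCGTA/0: at [77, 111, 176, 236] ⇒ [77, 111, 176, 236]

All cut coordinates (distinct, sorted): [14, 19, 24, 45, 47, 57, 65, 71, 77, 88, 98, 105, 111, 120, 126, 134, 143, 176, 184, 199, 201, 214, 223, 231, 236, 249]

Fragments:
  [0,14): 14 bp
  [14,19): 5 bp
  [19,24): 5 bp
  [24,45): 21 bp
  [45,47): 2 bp
  [47,57): 10 bp
  [57,65): 8 bp
  [65,71): 6 bp
  [71,77): 6 bp
  [77,88): 11 bp
  [88,98): 10 bp
  [98,105): 7 bp
  [105,111): 6 bp
  [111,120): 9 bp
  [120,126): 6 bp
  [126,134): 8 bp
  [134,143): 9 bp
  [143,176): 33 bp
  [176,184): 8 bp
  [184,199): 15 bp
  [199,201): 2 bp
  [201,214): 13 bp
  [214,223): 9 bp
  [223,231): 8 bp
  [231,236): 5 bp
  [236,249): 13 bp
  [249,252): 3 bp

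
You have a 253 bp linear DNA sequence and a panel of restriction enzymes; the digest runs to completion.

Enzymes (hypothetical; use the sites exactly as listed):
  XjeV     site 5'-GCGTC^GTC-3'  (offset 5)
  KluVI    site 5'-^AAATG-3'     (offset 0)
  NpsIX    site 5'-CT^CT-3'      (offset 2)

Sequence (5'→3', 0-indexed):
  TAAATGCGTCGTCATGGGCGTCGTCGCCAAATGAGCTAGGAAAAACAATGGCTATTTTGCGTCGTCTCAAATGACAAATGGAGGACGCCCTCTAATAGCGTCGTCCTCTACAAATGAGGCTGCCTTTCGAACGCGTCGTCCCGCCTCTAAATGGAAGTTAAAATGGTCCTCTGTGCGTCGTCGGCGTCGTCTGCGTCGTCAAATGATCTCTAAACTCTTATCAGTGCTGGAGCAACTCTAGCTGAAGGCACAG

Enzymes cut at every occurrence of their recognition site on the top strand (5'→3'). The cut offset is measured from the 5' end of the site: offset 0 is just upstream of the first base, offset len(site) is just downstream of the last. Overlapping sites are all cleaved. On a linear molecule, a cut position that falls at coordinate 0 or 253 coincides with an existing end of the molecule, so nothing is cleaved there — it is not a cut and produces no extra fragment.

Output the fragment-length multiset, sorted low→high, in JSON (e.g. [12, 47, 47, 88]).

Scan for sites:
  XjeV GCGTCGTC/5: at [5, 17, 58, 97, 132, 174, 183, 192] ⇒ [10, 22, 63, 102, 137, 179, 188, 197]
  KluVI AAATG/0: at [1, 28, 68, 75, 111, 148, 160, 200] ⇒ [1, 28, 68, 75, 111, 148, 160, 200]
  NpsIX CTCT/2: at [89, 105, 144, 168, 207, 214, 235] ⇒ [91, 107, 146, 170, 209, 216, 237]

Pooled cuts: [1, 10, 22, 28, 63, 68, 75, 91, 102, 107, 111, 137, 146, 148, 160, 170, 179, 188, 197, 200, 209, 216, 237]

Fragments:
  [0,1): 1 bp
  [1,10): 9 bp
  [10,22): 12 bp
  [22,28): 6 bp
  [28,63): 35 bp
  [63,68): 5 bp
  [68,75): 7 bp
  [75,91): 16 bp
  [91,102): 11 bp
  [102,107): 5 bp
  [107,111): 4 bp
  [111,137): 26 bp
  [137,146): 9 bp
  [146,148): 2 bp
  [148,160): 12 bp
  [160,170): 10 bp
  [170,179): 9 bp
  [179,188): 9 bp
  [188,197): 9 bp
  [197,200): 3 bp
  [200,209): 9 bp
  [209,216): 7 bp
  [216,237): 21 bp
  [237,253): 16 bp

[1,2,3,4,5,5,6,7,7,9,9,9,9,9,9,10,11,12,12,16,16,21,26,35]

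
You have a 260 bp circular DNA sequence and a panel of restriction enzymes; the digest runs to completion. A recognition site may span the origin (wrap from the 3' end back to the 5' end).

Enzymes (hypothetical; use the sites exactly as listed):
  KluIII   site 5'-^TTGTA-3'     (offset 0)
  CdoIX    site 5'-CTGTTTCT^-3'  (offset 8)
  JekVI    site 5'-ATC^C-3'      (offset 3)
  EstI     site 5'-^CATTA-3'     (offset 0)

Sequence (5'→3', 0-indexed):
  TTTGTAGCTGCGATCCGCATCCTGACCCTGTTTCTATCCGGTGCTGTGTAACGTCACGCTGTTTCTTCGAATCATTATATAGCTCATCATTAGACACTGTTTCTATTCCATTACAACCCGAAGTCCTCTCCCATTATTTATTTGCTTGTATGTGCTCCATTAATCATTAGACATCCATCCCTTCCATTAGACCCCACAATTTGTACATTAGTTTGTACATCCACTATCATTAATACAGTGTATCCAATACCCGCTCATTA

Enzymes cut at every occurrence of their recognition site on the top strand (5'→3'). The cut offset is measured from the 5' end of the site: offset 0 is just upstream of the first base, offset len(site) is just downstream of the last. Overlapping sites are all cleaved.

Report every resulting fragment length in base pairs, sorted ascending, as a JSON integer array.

[3,4,4,5,5,6,6,6,6,7,7,9,11,11,12,14,14,14,15,16,17,17,23,28]

Site scan:
  KluIII (TTGTA, off=0): starts [1, 145, 200, 212] → cuts [1, 145, 200, 212]
  CdoIX (CTGTTTCT, off=8): starts [27, 58, 96] → cuts [35, 66, 104]
  JekVI (ATCC, off=3): starts [12, 18, 35, 172, 176, 218, 241] → cuts [15, 21, 38, 175, 179, 221, 244]
  EstI (CATTA, off=0): starts [72, 87, 108, 131, 157, 164, 184, 205, 227, 255] → cuts [72, 87, 108, 131, 157, 164, 184, 205, 227, 255]

Pooled cuts: [1, 15, 21, 35, 38, 66, 72, 87, 104, 108, 131, 145, 157, 164, 175, 179, 184, 200, 205, 212, 221, 227, 244, 255]

Fragments:
  1→15: 14 bp
  15→21: 6 bp
  21→35: 14 bp
  35→38: 3 bp
  38→66: 28 bp
  66→72: 6 bp
  72→87: 15 bp
  87→104: 17 bp
  104→108: 4 bp
  108→131: 23 bp
  131→145: 14 bp
  145→157: 12 bp
  157→164: 7 bp
  164→175: 11 bp
  175→179: 4 bp
  179→184: 5 bp
  184→200: 16 bp
  200→205: 5 bp
  205→212: 7 bp
  212→221: 9 bp
  221→227: 6 bp
  227→244: 17 bp
  244→255: 11 bp
  255→1 (wrap): 260-255+1 = 6 bp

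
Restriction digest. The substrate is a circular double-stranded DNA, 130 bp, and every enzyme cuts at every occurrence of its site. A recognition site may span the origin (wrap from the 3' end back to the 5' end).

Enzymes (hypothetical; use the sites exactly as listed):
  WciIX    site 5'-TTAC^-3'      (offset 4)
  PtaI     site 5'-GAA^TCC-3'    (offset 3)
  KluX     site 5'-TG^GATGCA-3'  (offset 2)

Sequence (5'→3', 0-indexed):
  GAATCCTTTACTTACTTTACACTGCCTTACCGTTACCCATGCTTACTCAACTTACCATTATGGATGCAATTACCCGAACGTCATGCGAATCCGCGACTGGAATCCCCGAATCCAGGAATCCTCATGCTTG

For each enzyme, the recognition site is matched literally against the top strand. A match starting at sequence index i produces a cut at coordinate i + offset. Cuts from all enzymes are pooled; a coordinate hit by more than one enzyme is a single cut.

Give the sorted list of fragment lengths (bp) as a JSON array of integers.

[4,5,6,7,8,8,8,9,10,10,11,13,15,16]

Per-enzyme occurrences:
  WciIX TTAC/4: at [7, 11, 16, 26, 32, 42, 51, 69] ⇒ [11, 15, 20, 30, 36, 46, 55, 73]
  PtaI GAATCC/3: at [0, 86, 99, 107, 115] ⇒ [3, 89, 102, 110, 118]
  KluX TGGATGCA/2: at [60] ⇒ [62]

All cut coordinates (distinct, sorted): [3, 11, 15, 20, 30, 36, 46, 55, 62, 73, 89, 102, 110, 118]

Fragments:
  3→11: 8 bp
  11→15: 4 bp
  15→20: 5 bp
  20→30: 10 bp
  30→36: 6 bp
  36→46: 10 bp
  46→55: 9 bp
  55→62: 7 bp
  62→73: 11 bp
  73→89: 16 bp
  89→102: 13 bp
  102→110: 8 bp
  110→118: 8 bp
  118→3 (wrap): 130-118+3 = 15 bp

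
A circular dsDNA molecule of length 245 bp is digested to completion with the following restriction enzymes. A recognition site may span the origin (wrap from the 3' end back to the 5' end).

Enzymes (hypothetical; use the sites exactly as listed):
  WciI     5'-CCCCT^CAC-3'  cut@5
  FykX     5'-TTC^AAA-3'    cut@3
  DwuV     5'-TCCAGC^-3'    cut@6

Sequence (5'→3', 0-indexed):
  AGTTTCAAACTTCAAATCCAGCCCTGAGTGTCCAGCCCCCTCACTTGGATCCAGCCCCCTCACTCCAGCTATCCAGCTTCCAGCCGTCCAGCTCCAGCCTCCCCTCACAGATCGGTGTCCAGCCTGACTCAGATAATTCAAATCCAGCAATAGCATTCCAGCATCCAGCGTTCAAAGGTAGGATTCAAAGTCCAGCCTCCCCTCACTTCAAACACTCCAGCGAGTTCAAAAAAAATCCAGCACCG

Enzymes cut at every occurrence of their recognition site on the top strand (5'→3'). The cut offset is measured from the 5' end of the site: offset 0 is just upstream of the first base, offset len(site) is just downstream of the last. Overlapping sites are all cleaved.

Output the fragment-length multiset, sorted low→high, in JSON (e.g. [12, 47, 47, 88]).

Scan for sites:
  WciI (CCCCTCAC, off=5): starts [36, 55, 100, 198] → cuts [41, 60, 105, 203]
  FykX (TTCAAA, off=3): starts [3, 10, 136, 170, 183, 206, 224] → cuts [6, 13, 139, 173, 186, 209, 227]
  DwuV (TCCAGC, off=6): starts [16, 30, 49, 63, 71, 78, 86, 92, 117, 142, 156, 163, 190, 215, 235] → cuts [22, 36, 55, 69, 77, 84, 92, 98, 123, 148, 162, 169, 196, 221, 241]

All cut coordinates (distinct, sorted): [6, 13, 22, 36, 41, 55, 60, 69, 77, 84, 92, 98, 105, 123, 139, 148, 162, 169, 173, 186, 196, 203, 209, 221, 227, 241]

Fragments:
  6→13: 7 bp
  13→22: 9 bp
  22→36: 14 bp
  36→41: 5 bp
  41→55: 14 bp
  55→60: 5 bp
  60→69: 9 bp
  69→77: 8 bp
  77→84: 7 bp
  84→92: 8 bp
  92→98: 6 bp
  98→105: 7 bp
  105→123: 18 bp
  123→139: 16 bp
  139→148: 9 bp
  148→162: 14 bp
  162→169: 7 bp
  169→173: 4 bp
  173→186: 13 bp
  186→196: 10 bp
  196→203: 7 bp
  203→209: 6 bp
  209→221: 12 bp
  221→227: 6 bp
  227→241: 14 bp
  241→6 (wrap): 245-241+6 = 10 bp

[4,5,5,6,6,6,7,7,7,7,7,8,8,9,9,9,10,10,12,13,14,14,14,14,16,18]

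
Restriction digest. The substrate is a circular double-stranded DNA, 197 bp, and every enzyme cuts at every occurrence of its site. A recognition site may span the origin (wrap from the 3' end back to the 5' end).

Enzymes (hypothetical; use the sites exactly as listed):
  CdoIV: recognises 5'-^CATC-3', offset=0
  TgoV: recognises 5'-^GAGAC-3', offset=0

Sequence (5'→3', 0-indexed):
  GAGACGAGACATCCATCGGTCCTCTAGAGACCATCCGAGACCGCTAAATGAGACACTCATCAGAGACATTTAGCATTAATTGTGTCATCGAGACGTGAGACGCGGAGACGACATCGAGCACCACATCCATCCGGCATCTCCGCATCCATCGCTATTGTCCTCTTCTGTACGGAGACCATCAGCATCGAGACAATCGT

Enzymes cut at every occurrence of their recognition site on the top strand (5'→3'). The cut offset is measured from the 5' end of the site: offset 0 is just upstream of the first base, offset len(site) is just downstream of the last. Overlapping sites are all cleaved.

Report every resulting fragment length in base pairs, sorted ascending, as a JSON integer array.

Scan for sites:
  CdoIV CATC/0: at [9, 13, 31, 57, 85, 111, 123, 127, 134, 142, 146, 176, 182] ⇒ [9, 13, 31, 57, 85, 111, 123, 127, 134, 142, 146, 176, 182]
  TgoV GAGAC/0: at [0, 5, 26, 36, 49, 62, 89, 96, 104, 171, 186] ⇒ [0, 5, 26, 36, 49, 62, 89, 96, 104, 171, 186]

All cut coordinates (distinct, sorted): [0, 5, 9, 13, 26, 31, 36, 49, 57, 62, 85, 89, 96, 104, 111, 123, 127, 134, 142, 146, 171, 176, 182, 186]

Fragment lengths:
  0→5: 5 bp
  5→9: 4 bp
  9→13: 4 bp
  13→26: 13 bp
  26→31: 5 bp
  31→36: 5 bp
  36→49: 13 bp
  49→57: 8 bp
  57→62: 5 bp
  62→85: 23 bp
  85→89: 4 bp
  89→96: 7 bp
  96→104: 8 bp
  104→111: 7 bp
  111→123: 12 bp
  123→127: 4 bp
  127→134: 7 bp
  134→142: 8 bp
  142→146: 4 bp
  146→171: 25 bp
  171→176: 5 bp
  176→182: 6 bp
  182→186: 4 bp
  186→0 (wrap): 197-186+0 = 11 bp

[4,4,4,4,4,4,5,5,5,5,5,6,7,7,7,8,8,8,11,12,13,13,23,25]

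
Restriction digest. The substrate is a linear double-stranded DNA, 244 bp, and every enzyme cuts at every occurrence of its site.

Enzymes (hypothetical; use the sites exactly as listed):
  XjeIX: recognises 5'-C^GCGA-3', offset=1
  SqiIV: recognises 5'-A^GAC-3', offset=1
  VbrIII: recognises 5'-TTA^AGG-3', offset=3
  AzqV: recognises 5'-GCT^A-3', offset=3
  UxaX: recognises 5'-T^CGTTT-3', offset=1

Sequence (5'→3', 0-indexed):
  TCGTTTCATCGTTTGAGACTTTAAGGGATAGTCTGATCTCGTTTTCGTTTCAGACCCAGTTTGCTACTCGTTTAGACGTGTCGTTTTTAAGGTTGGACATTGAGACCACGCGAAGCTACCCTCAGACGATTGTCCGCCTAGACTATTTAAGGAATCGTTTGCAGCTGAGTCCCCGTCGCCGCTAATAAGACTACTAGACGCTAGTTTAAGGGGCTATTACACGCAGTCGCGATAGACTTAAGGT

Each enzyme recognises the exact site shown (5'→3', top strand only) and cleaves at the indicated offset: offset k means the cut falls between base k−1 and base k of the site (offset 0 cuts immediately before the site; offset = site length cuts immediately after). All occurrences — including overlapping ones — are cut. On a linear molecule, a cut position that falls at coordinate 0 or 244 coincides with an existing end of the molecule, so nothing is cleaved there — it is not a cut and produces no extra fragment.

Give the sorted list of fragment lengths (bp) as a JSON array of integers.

Per-enzyme occurrences:
  XjeIX CGCGA/1: at [108, 227] ⇒ [109, 228]
  SqiIV AGAC/1: at [15, 51, 73, 102, 123, 139, 187, 195, 233] ⇒ [16, 52, 74, 103, 124, 140, 188, 196, 234]
  VbrIII TTAAGG/3: at [20, 86, 146, 205, 237] ⇒ [23, 89, 149, 208, 240]
  AzqV GCTA/3: at [62, 114, 180, 199, 212] ⇒ [65, 117, 183, 202, 215]
  UxaX TCGTTT/1: at [0, 8, 38, 44, 67, 80, 154] ⇒ [1, 9, 39, 45, 68, 81, 155]

All cut coordinates (distinct, sorted): [1, 9, 16, 23, 39, 45, 52, 65, 68, 74, 81, 89, 103, 109, 117, 124, 140, 149, 155, 183, 188, 196, 202, 208, 215, 228, 234, 240]

Fragments:
  [0,1): 1 bp
  [1,9): 8 bp
  [9,16): 7 bp
  [16,23): 7 bp
  [23,39): 16 bp
  [39,45): 6 bp
  [45,52): 7 bp
  [52,65): 13 bp
  [65,68): 3 bp
  [68,74): 6 bp
  [74,81): 7 bp
  [81,89): 8 bp
  [89,103): 14 bp
  [103,109): 6 bp
  [109,117): 8 bp
  [117,124): 7 bp
  [124,140): 16 bp
  [140,149): 9 bp
  [149,155): 6 bp
  [155,183): 28 bp
  [183,188): 5 bp
  [188,196): 8 bp
  [196,202): 6 bp
  [202,208): 6 bp
  [208,215): 7 bp
  [215,228): 13 bp
  [228,234): 6 bp
  [234,240): 6 bp
  [240,244): 4 bp

[1,3,4,5,6,6,6,6,6,6,6,6,7,7,7,7,7,7,8,8,8,8,9,13,13,14,16,16,28]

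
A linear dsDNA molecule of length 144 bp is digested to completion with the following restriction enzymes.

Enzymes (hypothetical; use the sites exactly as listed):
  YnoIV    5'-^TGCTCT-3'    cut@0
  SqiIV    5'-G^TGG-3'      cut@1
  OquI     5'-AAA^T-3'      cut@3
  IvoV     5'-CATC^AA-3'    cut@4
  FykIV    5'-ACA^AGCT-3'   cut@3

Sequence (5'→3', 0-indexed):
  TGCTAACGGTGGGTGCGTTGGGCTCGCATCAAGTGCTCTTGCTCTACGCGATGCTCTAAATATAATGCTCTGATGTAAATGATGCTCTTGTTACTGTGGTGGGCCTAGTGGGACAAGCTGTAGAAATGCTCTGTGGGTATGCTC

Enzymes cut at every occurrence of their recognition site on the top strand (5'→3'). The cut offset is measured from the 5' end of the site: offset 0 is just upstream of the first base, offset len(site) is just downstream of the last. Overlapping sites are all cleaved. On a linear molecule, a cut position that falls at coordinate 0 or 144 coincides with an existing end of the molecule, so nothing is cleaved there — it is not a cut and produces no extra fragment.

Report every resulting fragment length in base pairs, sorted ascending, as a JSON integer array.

Site scan:
  YnoIV TGCTCT/0: at [33, 39, 51, 65, 82, 126] ⇒ [33, 39, 51, 65, 82, 126]
  SqiIV GTGG/1: at [8, 95, 98, 107, 132] ⇒ [9, 96, 99, 108, 133]
  OquI AAAT/3: at [57, 76, 123] ⇒ [60, 79, 126]
  IvoV CATCAA/4: at [26] ⇒ [30]
  FykIV ACAAGCT/3: at [112] ⇒ [115]

Pooled cuts: [9, 30, 33, 39, 51, 60, 65, 79, 82, 96, 99, 108, 115, 126, 133]

Fragment lengths:
  [0,9): 9 bp
  [9,30): 21 bp
  [30,33): 3 bp
  [33,39): 6 bp
  [39,51): 12 bp
  [51,60): 9 bp
  [60,65): 5 bp
  [65,79): 14 bp
  [79,82): 3 bp
  [82,96): 14 bp
  [96,99): 3 bp
  [99,108): 9 bp
  [108,115): 7 bp
  [115,126): 11 bp
  [126,133): 7 bp
  [133,144): 11 bp

[3,3,3,5,6,7,7,9,9,9,11,11,12,14,14,21]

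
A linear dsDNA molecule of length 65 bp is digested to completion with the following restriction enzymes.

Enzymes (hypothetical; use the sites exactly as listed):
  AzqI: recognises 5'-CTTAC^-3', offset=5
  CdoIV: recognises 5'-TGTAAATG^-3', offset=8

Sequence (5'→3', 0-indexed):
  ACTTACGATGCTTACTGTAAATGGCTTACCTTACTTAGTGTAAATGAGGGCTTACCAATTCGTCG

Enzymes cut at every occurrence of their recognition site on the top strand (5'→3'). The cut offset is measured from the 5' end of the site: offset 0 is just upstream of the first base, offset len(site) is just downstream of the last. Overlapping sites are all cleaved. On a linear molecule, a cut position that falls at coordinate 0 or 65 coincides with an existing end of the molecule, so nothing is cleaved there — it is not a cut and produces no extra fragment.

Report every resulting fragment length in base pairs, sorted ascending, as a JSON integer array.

[5,6,6,8,9,9,10,12]

Site scan:
  AzqI CTTAC/5: at [1, 10, 24, 29, 50] ⇒ [6, 15, 29, 34, 55]
  CdoIV TGTAAATG/8: at [15, 38] ⇒ [23, 46]

All cut coordinates (distinct, sorted): [6, 15, 23, 29, 34, 46, 55]

Fragments:
  [0,6): 6 bp
  [6,15): 9 bp
  [15,23): 8 bp
  [23,29): 6 bp
  [29,34): 5 bp
  [34,46): 12 bp
  [46,55): 9 bp
  [55,65): 10 bp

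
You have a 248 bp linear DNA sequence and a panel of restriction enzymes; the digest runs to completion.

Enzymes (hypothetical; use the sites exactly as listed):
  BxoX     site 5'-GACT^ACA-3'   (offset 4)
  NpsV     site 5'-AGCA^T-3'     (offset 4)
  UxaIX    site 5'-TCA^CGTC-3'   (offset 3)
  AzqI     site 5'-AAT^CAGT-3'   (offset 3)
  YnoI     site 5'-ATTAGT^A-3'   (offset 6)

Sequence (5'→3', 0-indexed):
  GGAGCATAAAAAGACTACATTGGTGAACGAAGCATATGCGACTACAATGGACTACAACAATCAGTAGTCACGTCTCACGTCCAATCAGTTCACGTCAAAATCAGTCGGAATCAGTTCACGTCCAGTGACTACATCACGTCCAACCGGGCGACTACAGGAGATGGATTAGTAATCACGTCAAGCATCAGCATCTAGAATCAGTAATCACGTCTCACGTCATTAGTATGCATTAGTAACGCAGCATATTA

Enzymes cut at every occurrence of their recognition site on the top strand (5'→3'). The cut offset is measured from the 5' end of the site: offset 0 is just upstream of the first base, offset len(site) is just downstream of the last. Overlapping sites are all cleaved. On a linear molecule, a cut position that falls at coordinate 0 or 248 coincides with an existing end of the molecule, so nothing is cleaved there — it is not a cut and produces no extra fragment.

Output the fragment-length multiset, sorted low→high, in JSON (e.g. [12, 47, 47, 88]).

[5,5,6,6,6,7,7,7,7,8,8,8,9,9,9,9,9,9,10,10,10,10,10,12,17,17,18]

Site scan:
  BxoX GACTACA/4: at [12, 39, 49, 126, 149] ⇒ [16, 43, 53, 130, 153]
  NpsV AGCAT/4: at [2, 30, 180, 186, 239] ⇒ [6, 34, 184, 190, 243]
  UxaIX TCACGTC/3: at [67, 74, 89, 115, 133, 172, 204, 211] ⇒ [70, 77, 92, 118, 136, 175, 207, 214]
  AzqI AATCAGT/3: at [58, 82, 98, 108, 195] ⇒ [61, 85, 101, 111, 198]
  YnoI ATTAGTA/6: at [164, 218, 228] ⇒ [170, 224, 234]

Pooled cuts: [6, 16, 34, 43, 53, 61, 70, 77, 85, 92, 101, 111, 118, 130, 136, 153, 170, 175, 184, 190, 198, 207, 214, 224, 234, 243]

Fragments:
  [0,6): 6 bp
  [6,16): 10 bp
  [16,34): 18 bp
  [34,43): 9 bp
  [43,53): 10 bp
  [53,61): 8 bp
  [61,70): 9 bp
  [70,77): 7 bp
  [77,85): 8 bp
  [85,92): 7 bp
  [92,101): 9 bp
  [101,111): 10 bp
  [111,118): 7 bp
  [118,130): 12 bp
  [130,136): 6 bp
  [136,153): 17 bp
  [153,170): 17 bp
  [170,175): 5 bp
  [175,184): 9 bp
  [184,190): 6 bp
  [190,198): 8 bp
  [198,207): 9 bp
  [207,214): 7 bp
  [214,224): 10 bp
  [224,234): 10 bp
  [234,243): 9 bp
  [243,248): 5 bp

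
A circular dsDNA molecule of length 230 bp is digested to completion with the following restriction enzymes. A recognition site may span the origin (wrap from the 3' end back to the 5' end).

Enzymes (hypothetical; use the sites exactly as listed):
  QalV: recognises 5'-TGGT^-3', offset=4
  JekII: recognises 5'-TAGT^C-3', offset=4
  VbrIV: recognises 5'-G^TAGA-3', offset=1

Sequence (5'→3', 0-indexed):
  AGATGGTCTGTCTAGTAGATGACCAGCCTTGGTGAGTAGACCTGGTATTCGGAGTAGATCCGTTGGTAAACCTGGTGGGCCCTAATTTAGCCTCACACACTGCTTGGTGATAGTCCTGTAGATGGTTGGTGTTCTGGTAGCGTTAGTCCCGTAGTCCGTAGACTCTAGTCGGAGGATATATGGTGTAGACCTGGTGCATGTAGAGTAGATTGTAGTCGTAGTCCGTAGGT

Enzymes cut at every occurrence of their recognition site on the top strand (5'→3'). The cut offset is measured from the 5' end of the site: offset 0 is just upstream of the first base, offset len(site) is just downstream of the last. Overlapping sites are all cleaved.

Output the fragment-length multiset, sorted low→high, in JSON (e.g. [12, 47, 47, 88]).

Per-enzyme occurrences:
  QalV TGGT/4: at [3, 29, 42, 63, 72, 104, 122, 126, 134, 180, 191] ⇒ [7, 33, 46, 67, 76, 108, 126, 130, 138, 184, 195]
  JekII TAGTC/4: at [110, 143, 151, 165, 212, 218] ⇒ [114, 147, 155, 169, 216, 222]
  VbrIV GTAGA/1: at [14, 35, 53, 117, 157, 184, 199, 204, 228] ⇒ [15, 36, 54, 118, 158, 185, 200, 205, 229]

All cut coordinates (distinct, sorted): [7, 15, 33, 36, 46, 54, 67, 76, 108, 114, 118, 126, 130, 138, 147, 155, 158, 169, 184, 185, 195, 200, 205, 216, 222, 229]

Fragments:
  7→15: 8 bp
  15→33: 18 bp
  33→36: 3 bp
  36→46: 10 bp
  46→54: 8 bp
  54→67: 13 bp
  67→76: 9 bp
  76→108: 32 bp
  108→114: 6 bp
  114→118: 4 bp
  118→126: 8 bp
  126→130: 4 bp
  130→138: 8 bp
  138→147: 9 bp
  147→155: 8 bp
  155→158: 3 bp
  158→169: 11 bp
  169→184: 15 bp
  184→185: 1 bp
  185→195: 10 bp
  195→200: 5 bp
  200→205: 5 bp
  205→216: 11 bp
  216→222: 6 bp
  222→229: 7 bp
  229→7 (wrap): 230-229+7 = 8 bp

[1,3,3,4,4,5,5,6,6,7,8,8,8,8,8,8,9,9,10,10,11,11,13,15,18,32]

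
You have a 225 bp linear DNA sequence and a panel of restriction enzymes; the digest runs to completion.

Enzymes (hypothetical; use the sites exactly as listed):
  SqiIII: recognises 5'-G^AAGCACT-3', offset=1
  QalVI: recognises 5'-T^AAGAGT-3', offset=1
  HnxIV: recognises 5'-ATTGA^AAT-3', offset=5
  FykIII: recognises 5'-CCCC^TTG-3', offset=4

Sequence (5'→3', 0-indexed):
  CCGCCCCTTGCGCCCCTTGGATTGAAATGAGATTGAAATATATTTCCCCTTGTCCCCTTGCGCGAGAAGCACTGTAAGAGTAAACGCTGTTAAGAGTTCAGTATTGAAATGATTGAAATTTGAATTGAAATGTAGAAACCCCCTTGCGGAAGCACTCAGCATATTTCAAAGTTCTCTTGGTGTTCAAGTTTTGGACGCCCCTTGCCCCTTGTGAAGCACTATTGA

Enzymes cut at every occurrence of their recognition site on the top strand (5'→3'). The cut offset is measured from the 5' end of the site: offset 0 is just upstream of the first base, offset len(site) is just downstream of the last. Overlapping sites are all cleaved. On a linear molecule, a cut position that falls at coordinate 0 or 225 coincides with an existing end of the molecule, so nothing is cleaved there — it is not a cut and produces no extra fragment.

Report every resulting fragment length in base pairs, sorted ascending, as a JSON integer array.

[5,6,7,7,8,9,9,9,9,9,11,12,12,13,15,16,16,52]

Scan for sites:
  SqiIII GAAGCACT/1: at [65, 148, 212] ⇒ [66, 149, 213]
  QalVI TAAGAGT/1: at [74, 90] ⇒ [75, 91]
  HnxIV ATTGAAAT/5: at [20, 31, 102, 111, 123] ⇒ [25, 36, 107, 116, 128]
  FykIII CCCCTTG/4: at [3, 12, 45, 53, 139, 197, 204] ⇒ [7, 16, 49, 57, 143, 201, 208]

Pooled cuts: [7, 16, 25, 36, 49, 57, 66, 75, 91, 107, 116, 128, 143, 149, 201, 208, 213]

Fragments:
  [0,7): 7 bp
  [7,16): 9 bp
  [16,25): 9 bp
  [25,36): 11 bp
  [36,49): 13 bp
  [49,57): 8 bp
  [57,66): 9 bp
  [66,75): 9 bp
  [75,91): 16 bp
  [91,107): 16 bp
  [107,116): 9 bp
  [116,128): 12 bp
  [128,143): 15 bp
  [143,149): 6 bp
  [149,201): 52 bp
  [201,208): 7 bp
  [208,213): 5 bp
  [213,225): 12 bp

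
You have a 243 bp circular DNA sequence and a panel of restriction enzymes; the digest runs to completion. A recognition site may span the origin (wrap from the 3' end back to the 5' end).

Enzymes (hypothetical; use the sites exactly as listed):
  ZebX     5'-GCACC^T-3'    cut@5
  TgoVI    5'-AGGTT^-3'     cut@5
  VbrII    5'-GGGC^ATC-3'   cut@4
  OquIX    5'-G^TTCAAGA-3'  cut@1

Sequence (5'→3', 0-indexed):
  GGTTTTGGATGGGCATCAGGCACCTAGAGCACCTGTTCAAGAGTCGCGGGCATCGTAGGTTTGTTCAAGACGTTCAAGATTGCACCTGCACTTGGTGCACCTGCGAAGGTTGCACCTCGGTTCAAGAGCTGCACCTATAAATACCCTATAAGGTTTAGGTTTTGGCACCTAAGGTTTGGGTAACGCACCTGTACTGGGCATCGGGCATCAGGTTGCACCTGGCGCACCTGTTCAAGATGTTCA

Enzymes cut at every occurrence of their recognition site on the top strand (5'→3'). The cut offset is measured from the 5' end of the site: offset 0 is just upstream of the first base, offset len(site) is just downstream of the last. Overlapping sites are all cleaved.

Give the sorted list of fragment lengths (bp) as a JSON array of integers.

Scan for sites:
  ZebX GCACCT/5: at [19, 28, 81, 96, 111, 130, 164, 184, 214, 223] ⇒ [24, 33, 86, 101, 116, 135, 169, 189, 219, 228]
  TgoVI AGGTT/5: at [56, 106, 150, 156, 171, 209, 242] ⇒ [4, 61, 111, 155, 161, 176, 214]
  VbrII GGGCATC/4: at [10, 47, 195, 202] ⇒ [14, 51, 199, 206]
  OquIX GTTCAAGA/1: at [34, 62, 71, 119, 229] ⇒ [35, 63, 72, 120, 230]

All cut coordinates (distinct, sorted): [4, 14, 24, 33, 35, 51, 61, 63, 72, 86, 101, 111, 116, 120, 135, 155, 161, 169, 176, 189, 199, 206, 214, 219, 228, 230]

Fragments:
  4→14: 10 bp
  14→24: 10 bp
  24→33: 9 bp
  33→35: 2 bp
  35→51: 16 bp
  51→61: 10 bp
  61→63: 2 bp
  63→72: 9 bp
  72→86: 14 bp
  86→101: 15 bp
  101→111: 10 bp
  111→116: 5 bp
  116→120: 4 bp
  120→135: 15 bp
  135→155: 20 bp
  155→161: 6 bp
  161→169: 8 bp
  169→176: 7 bp
  176→189: 13 bp
  189→199: 10 bp
  199→206: 7 bp
  206→214: 8 bp
  214→219: 5 bp
  219→228: 9 bp
  228→230: 2 bp
  230→4 (wrap): 243-230+4 = 17 bp

[2,2,2,4,5,5,6,7,7,8,8,9,9,9,10,10,10,10,10,13,14,15,15,16,17,20]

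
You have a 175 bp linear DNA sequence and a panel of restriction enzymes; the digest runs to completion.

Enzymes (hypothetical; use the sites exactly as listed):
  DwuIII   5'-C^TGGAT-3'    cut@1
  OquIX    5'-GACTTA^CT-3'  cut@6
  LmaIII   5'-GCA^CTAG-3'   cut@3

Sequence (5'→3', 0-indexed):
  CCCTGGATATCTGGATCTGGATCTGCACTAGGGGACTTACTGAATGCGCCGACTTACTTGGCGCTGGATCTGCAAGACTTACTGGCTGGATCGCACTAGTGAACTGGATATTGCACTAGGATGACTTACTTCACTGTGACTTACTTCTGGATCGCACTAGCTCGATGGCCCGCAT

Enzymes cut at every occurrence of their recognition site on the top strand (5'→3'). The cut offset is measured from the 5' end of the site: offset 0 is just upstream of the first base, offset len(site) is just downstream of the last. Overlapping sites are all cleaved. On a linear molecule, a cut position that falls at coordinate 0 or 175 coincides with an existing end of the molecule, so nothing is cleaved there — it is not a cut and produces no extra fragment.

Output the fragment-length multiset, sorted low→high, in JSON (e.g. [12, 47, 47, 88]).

[3,4,5,6,8,8,9,9,9,10,11,12,13,15,17,17,19]

Scan for sites:
  DwuIII (CTGGAT, off=1): starts [2, 10, 16, 63, 85, 103, 146] → cuts [3, 11, 17, 64, 86, 104, 147]
  OquIX (GACTTACT, off=6): starts [33, 50, 75, 122, 137] → cuts [39, 56, 81, 128, 143]
  LmaIII (GCACTAG, off=3): starts [24, 92, 112, 153] → cuts [27, 95, 115, 156]

Pooled cuts: [3, 11, 17, 27, 39, 56, 64, 81, 86, 95, 104, 115, 128, 143, 147, 156]

Fragment lengths:
  [0,3): 3 bp
  [3,11): 8 bp
  [11,17): 6 bp
  [17,27): 10 bp
  [27,39): 12 bp
  [39,56): 17 bp
  [56,64): 8 bp
  [64,81): 17 bp
  [81,86): 5 bp
  [86,95): 9 bp
  [95,104): 9 bp
  [104,115): 11 bp
  [115,128): 13 bp
  [128,143): 15 bp
  [143,147): 4 bp
  [147,156): 9 bp
  [156,175): 19 bp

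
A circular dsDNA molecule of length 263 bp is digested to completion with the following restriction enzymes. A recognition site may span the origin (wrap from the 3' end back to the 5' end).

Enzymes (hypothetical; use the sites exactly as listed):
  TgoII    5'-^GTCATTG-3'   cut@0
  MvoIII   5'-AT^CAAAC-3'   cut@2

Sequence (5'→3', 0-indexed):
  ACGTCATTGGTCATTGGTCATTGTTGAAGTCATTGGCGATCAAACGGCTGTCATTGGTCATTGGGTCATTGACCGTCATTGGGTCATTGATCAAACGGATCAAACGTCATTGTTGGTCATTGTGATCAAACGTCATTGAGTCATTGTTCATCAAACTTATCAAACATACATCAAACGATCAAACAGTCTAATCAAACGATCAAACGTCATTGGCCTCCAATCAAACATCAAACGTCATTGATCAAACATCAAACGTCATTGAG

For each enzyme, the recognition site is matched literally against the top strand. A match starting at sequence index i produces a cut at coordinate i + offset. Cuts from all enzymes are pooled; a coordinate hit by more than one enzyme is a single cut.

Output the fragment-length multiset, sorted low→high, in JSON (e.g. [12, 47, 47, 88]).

[5,5,5,5,5,7,7,7,7,7,8,8,8,8,8,9,9,9,9,9,10,10,11,11,11,12,12,12,13,16]

Per-enzyme occurrences:
  TgoII GTCATTG/0: at [2, 9, 16, 28, 49, 56, 64, 74, 82, 105, 115, 131, 139, 205, 233, 254] ⇒ [2, 9, 16, 28, 49, 56, 64, 74, 82, 105, 115, 131, 139, 205, 233, 254]
  MvoIII ATCAAAC/2: at [38, 89, 98, 124, 149, 158, 169, 177, 190, 198, 219, 226, 240, 247] ⇒ [40, 91, 100, 126, 151, 160, 171, 179, 192, 200, 221, 228, 242, 249]

All cut coordinates (distinct, sorted): [2, 9, 16, 28, 40, 49, 56, 64, 74, 82, 91, 100, 105, 115, 126, 131, 139, 151, 160, 171, 179, 192, 200, 205, 221, 228, 233, 242, 249, 254]

Fragments:
  2→9: 7 bp
  9→16: 7 bp
  16→28: 12 bp
  28→40: 12 bp
  40→49: 9 bp
  49→56: 7 bp
  56→64: 8 bp
  64→74: 10 bp
  74→82: 8 bp
  82→91: 9 bp
  91→100: 9 bp
  100→105: 5 bp
  105→115: 10 bp
  115→126: 11 bp
  126→131: 5 bp
  131→139: 8 bp
  139→151: 12 bp
  151→160: 9 bp
  160→171: 11 bp
  171→179: 8 bp
  179→192: 13 bp
  192→200: 8 bp
  200→205: 5 bp
  205→221: 16 bp
  221→228: 7 bp
  228→233: 5 bp
  233→242: 9 bp
  242→249: 7 bp
  249→254: 5 bp
  254→2 (wrap): 263-254+2 = 11 bp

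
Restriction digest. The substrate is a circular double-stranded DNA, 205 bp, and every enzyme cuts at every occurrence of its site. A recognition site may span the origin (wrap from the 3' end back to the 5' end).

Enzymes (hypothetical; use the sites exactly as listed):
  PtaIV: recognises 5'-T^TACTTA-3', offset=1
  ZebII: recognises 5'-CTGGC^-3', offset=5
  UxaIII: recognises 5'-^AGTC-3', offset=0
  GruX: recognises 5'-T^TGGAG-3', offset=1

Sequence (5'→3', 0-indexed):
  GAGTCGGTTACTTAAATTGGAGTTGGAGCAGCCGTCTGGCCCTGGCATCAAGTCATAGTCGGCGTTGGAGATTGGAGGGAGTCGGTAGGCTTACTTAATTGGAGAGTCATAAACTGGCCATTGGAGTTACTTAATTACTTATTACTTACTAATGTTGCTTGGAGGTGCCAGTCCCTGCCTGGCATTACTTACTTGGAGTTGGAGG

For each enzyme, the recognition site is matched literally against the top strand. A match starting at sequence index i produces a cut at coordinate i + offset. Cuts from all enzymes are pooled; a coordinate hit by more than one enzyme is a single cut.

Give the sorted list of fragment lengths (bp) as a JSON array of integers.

[2,3,4,5,6,6,6,6,6,7,7,7,7,7,8,8,8,9,9,10,12,14,14,17,17]

Site scan:
  PtaIV (TTACTTA, off=1): starts [7, 90, 126, 134, 141, 184] → cuts [8, 91, 127, 135, 142, 185]
  ZebII (CTGGC, off=5): starts [35, 41, 113, 178] → cuts [40, 46, 118, 183]
  UxaIII (AGTC, off=0): starts [1, 50, 56, 79, 104, 169] → cuts [1, 50, 56, 79, 104, 169]
  GruX (TTGGAG, off=1): starts [16, 22, 64, 71, 98, 120, 158, 192, 198] → cuts [17, 23, 65, 72, 99, 121, 159, 193, 199]

Pooled cuts: [1, 8, 17, 23, 40, 46, 50, 56, 65, 72, 79, 91, 99, 104, 118, 121, 127, 135, 142, 159, 169, 183, 185, 193, 199]

Fragments:
  1→8: 7 bp
  8→17: 9 bp
  17→23: 6 bp
  23→40: 17 bp
  40→46: 6 bp
  46→50: 4 bp
  50→56: 6 bp
  56→65: 9 bp
  65→72: 7 bp
  72→79: 7 bp
  79→91: 12 bp
  91→99: 8 bp
  99→104: 5 bp
  104→118: 14 bp
  118→121: 3 bp
  121→127: 6 bp
  127→135: 8 bp
  135→142: 7 bp
  142→159: 17 bp
  159→169: 10 bp
  169→183: 14 bp
  183→185: 2 bp
  185→193: 8 bp
  193→199: 6 bp
  199→1 (wrap): 205-199+1 = 7 bp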